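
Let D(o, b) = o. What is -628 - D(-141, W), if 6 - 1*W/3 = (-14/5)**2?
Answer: -487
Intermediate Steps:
W = -138/25 (W = 18 - 3*(-14/5)**2 = 18 - 3*196/25 = 18 - 588/25 = -138/25 ≈ -5.5200)
-628 - D(-141, W) = -628 - 1*(-141) = -628 + 141 = -487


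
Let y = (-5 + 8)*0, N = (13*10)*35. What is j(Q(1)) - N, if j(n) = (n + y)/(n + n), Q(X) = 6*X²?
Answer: -9099/2 ≈ -4549.5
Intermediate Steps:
N = 4550 (N = 130*35 = 4550)
y = 0 (y = 3*0 = 0)
j(n) = ½ (j(n) = (n + 0)/(n + n) = n/((2*n)) = n*(1/(2*n)) = ½)
j(Q(1)) - N = ½ - 1*4550 = ½ - 4550 = -9099/2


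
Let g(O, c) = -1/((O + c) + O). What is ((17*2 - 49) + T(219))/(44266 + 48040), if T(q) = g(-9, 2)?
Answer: -239/1476896 ≈ -0.00016183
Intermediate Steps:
g(O, c) = -1/(c + 2*O)
T(q) = 1/16 (T(q) = -1/(2 + 2*(-9)) = -1/(2 - 18) = -1/(-16) = -1*(-1/16) = 1/16)
((17*2 - 49) + T(219))/(44266 + 48040) = ((17*2 - 49) + 1/16)/(44266 + 48040) = ((34 - 49) + 1/16)/92306 = (-15 + 1/16)*(1/92306) = -239/16*1/92306 = -239/1476896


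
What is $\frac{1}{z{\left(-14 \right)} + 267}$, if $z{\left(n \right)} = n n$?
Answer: $\frac{1}{463} \approx 0.0021598$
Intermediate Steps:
$z{\left(n \right)} = n^{2}$
$\frac{1}{z{\left(-14 \right)} + 267} = \frac{1}{\left(-14\right)^{2} + 267} = \frac{1}{196 + 267} = \frac{1}{463}$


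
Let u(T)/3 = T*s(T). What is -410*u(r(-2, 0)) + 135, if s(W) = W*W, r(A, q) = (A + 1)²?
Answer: -1095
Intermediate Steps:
r(A, q) = (1 + A)²
s(W) = W²
u(T) = 3*T³ (u(T) = 3*(T*T²) = 3*T³)
-410*u(r(-2, 0)) + 135 = -1230*((1 - 2)²)³ + 135 = -1230*((-1)²)³ + 135 = -1230*1³ + 135 = -1230 + 135 = -1095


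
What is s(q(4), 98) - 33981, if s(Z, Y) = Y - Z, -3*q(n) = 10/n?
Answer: -203293/6 ≈ -33882.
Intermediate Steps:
q(n) = -10/(3*n)
s(q(4), 98) - 33981 = (98 - (-10)/(3*4)) - 33981 = (98 - 1*(-⅚)) - 33981 = (98 + ⅚) - 33981 = 593/6 - 33981 = -203293/6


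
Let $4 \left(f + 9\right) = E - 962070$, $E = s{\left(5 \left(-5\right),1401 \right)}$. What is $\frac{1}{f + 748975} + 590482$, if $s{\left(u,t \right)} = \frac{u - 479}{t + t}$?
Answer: $\frac{280414503024008}{474890857} \approx 5.9048 \cdot 10^{5}$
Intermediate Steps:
$s{\left(u,t \right)} = \frac{-479 + u}{2 t}$
$E = - \frac{84}{467}$ ($E = \frac{-479 + 5 \left(-5\right)}{2 \cdot 1401} = \frac{1}{2} \cdot \frac{1}{1401} \left(-479 - 25\right) = \frac{1}{2} \cdot \frac{1}{1401} \left(-504\right) = - \frac{84}{467} \approx -0.17987$)
$f = - \frac{224651793}{934}$ ($f = -9 + \frac{- \frac{84}{467} - 962070}{4} = -9 + \frac{1}{4} \left(- \frac{449286774}{467}\right) = -9 - \frac{224643387}{934} = - \frac{224651793}{934} \approx -2.4053 \cdot 10^{5}$)
$\frac{1}{f + 748975} + 590482 = \frac{1}{- \frac{224651793}{934} + 748975} + 590482 = \frac{1}{\frac{474890857}{934}} + 590482 = \frac{934}{474890857} + 590482 = \frac{280414503024008}{474890857}$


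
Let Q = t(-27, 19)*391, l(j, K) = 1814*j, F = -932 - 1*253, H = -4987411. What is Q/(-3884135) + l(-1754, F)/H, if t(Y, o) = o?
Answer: 12321318364741/19371777624485 ≈ 0.63604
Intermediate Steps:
F = -1185 (F = -932 - 253 = -1185)
Q = 7429 (Q = 19*391 = 7429)
Q/(-3884135) + l(-1754, F)/H = 7429/(-3884135) + (1814*(-1754))/(-4987411) = 7429*(-1/3884135) - 3181756*(-1/4987411) = -7429/3884135 + 3181756/4987411 = 12321318364741/19371777624485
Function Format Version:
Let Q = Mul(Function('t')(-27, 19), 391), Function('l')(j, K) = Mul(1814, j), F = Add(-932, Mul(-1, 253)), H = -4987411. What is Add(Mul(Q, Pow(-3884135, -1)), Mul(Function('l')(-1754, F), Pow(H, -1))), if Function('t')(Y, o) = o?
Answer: Rational(12321318364741, 19371777624485) ≈ 0.63604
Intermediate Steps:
F = -1185 (F = Add(-932, -253) = -1185)
Q = 7429 (Q = Mul(19, 391) = 7429)
Add(Mul(Q, Pow(-3884135, -1)), Mul(Function('l')(-1754, F), Pow(H, -1))) = Add(Mul(7429, Pow(-3884135, -1)), Mul(Mul(1814, -1754), Pow(-4987411, -1))) = Add(Mul(7429, Rational(-1, 3884135)), Mul(-3181756, Rational(-1, 4987411))) = Add(Rational(-7429, 3884135), Rational(3181756, 4987411)) = Rational(12321318364741, 19371777624485)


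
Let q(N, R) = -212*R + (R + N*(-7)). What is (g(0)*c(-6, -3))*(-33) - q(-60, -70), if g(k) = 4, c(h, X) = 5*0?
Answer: -15190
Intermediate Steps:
c(h, X) = 0
q(N, R) = -211*R - 7*N (q(N, R) = -212*R + (R - 7*N) = -211*R - 7*N)
(g(0)*c(-6, -3))*(-33) - q(-60, -70) = (4*0)*(-33) - (-211*(-70) - 7*(-60)) = 0*(-33) - (14770 + 420) = 0 - 1*15190 = 0 - 15190 = -15190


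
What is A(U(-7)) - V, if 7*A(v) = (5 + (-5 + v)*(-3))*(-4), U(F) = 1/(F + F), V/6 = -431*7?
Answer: 886432/49 ≈ 18090.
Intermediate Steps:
V = -18102 (V = 6*(-431*7) = 6*(-3017) = -18102)
U(F) = 1/(2*F)
A(v) = -80/7 + 12*v/7 (A(v) = ((5 + (-5 + v)*(-3))*(-4))/7 = ((5 + (15 - 3*v))*(-4))/7 = ((20 - 3*v)*(-4))/7 = (-80 + 12*v)/7 = -80/7 + 12*v/7)
A(U(-7)) - V = (-80/7 + 12*((½)/(-7))/7) - 1*(-18102) = (-80/7 + 12*((½)*(-⅐))/7) + 18102 = (-80/7 + (12/7)*(-1/14)) + 18102 = (-80/7 - 6/49) + 18102 = -566/49 + 18102 = 886432/49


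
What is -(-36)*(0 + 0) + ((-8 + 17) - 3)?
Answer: 6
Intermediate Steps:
-(-36)*(0 + 0) + ((-8 + 17) - 3) = -(-36)*0 + (9 - 3) = -36*0 + 6 = 0 + 6 = 6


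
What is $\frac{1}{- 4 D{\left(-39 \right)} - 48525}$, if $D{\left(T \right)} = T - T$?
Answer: $- \frac{1}{48525} \approx -2.0608 \cdot 10^{-5}$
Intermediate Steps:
$D{\left(T \right)} = 0$
$\frac{1}{- 4 D{\left(-39 \right)} - 48525} = \frac{1}{\left(-4\right) 0 - 48525} = \frac{1}{0 - 48525} = \frac{1}{-48525} = - \frac{1}{48525}$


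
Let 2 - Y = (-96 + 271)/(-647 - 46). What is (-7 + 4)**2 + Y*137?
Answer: 31442/99 ≈ 317.60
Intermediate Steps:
Y = 223/99 (Y = 2 - (-96 + 271)/(-647 - 46) = 2 - 175/(-693) = 2 - 175*(-1)/693 = 2 - 1*(-25/99) = 2 + 25/99 = 223/99 ≈ 2.2525)
(-7 + 4)**2 + Y*137 = (-7 + 4)**2 + (223/99)*137 = (-3)**2 + 30551/99 = 9 + 30551/99 = 31442/99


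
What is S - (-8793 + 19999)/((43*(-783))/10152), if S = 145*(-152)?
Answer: -23270424/1247 ≈ -18661.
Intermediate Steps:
S = -22040
S - (-8793 + 19999)/((43*(-783))/10152) = -22040 - (-8793 + 19999)/((43*(-783))/10152) = -22040 - 11206/((-33669*1/10152)) = -22040 - 11206/(-1247/376) = -22040 - 11206*(-376)/1247 = -22040 - 1*(-4213456/1247) = -22040 + 4213456/1247 = -23270424/1247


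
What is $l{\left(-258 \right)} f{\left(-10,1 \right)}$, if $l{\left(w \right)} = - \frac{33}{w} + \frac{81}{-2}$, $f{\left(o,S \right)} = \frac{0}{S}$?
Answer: $0$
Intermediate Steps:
$f{\left(o,S \right)} = 0$
$l{\left(w \right)} = - \frac{81}{2} - \frac{33}{w}$ ($l{\left(w \right)} = - \frac{33}{w} + 81 \left(- \frac{1}{2}\right) = - \frac{33}{w} - \frac{81}{2} = - \frac{81}{2} - \frac{33}{w}$)
$l{\left(-258 \right)} f{\left(-10,1 \right)} = \left(- \frac{81}{2} - \frac{33}{-258}\right) 0 = \left(- \frac{81}{2} - - \frac{11}{86}\right) 0 = \left(- \frac{81}{2} + \frac{11}{86}\right) 0 = \left(- \frac{1736}{43}\right) 0 = 0$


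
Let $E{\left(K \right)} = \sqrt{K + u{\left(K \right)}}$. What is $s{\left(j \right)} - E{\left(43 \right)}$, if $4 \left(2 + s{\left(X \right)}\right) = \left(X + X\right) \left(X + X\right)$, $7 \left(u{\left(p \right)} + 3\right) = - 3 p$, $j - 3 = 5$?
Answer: $62 - \frac{\sqrt{1057}}{7} \approx 57.355$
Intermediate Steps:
$j = 8$ ($j = 3 + 5 = 8$)
$u{\left(p \right)} = -3 - \frac{3 p}{7}$ ($u{\left(p \right)} = -3 + \frac{\left(-3\right) p}{7} = -3 - \frac{3 p}{7}$)
$s{\left(X \right)} = -2 + X^{2}$ ($s{\left(X \right)} = -2 + \frac{\left(X + X\right) \left(X + X\right)}{4} = -2 + \frac{2 X 2 X}{4} = -2 + \frac{4 X^{2}}{4} = -2 + X^{2}$)
$E{\left(K \right)} = \sqrt{-3 + \frac{4 K}{7}}$ ($E{\left(K \right)} = \sqrt{K - \left(3 + \frac{3 K}{7}\right)} = \sqrt{-3 + \frac{4 K}{7}}$)
$s{\left(j \right)} - E{\left(43 \right)} = \left(-2 + 8^{2}\right) - \frac{\sqrt{-147 + 28 \cdot 43}}{7} = \left(-2 + 64\right) - \frac{\sqrt{-147 + 1204}}{7} = 62 - \frac{\sqrt{1057}}{7}$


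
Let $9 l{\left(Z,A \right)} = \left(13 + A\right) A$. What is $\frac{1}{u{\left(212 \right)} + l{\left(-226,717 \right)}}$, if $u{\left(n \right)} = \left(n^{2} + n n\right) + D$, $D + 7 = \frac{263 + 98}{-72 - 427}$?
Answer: $\frac{1497}{221611304} \approx 6.7551 \cdot 10^{-6}$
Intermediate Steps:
$l{\left(Z,A \right)} = \frac{A \left(13 + A\right)}{9}$ ($l{\left(Z,A \right)} = \frac{\left(13 + A\right) A}{9} = \frac{A \left(13 + A\right)}{9}$)
$D = - \frac{3854}{499}$ ($D = -7 + \frac{263 + 98}{-72 - 427} = -7 + \frac{361}{-499} = -7 + 361 \left(- \frac{1}{499}\right) = -7 - \frac{361}{499} = - \frac{3854}{499} \approx -7.7234$)
$u{\left(n \right)} = - \frac{3854}{499} + 2 n^{2}$ ($u{\left(n \right)} = \left(n^{2} + n n\right) - \frac{3854}{499} = \left(n^{2} + n^{2}\right) - \frac{3854}{499} = 2 n^{2} - \frac{3854}{499} = - \frac{3854}{499} + 2 n^{2}$)
$\frac{1}{u{\left(212 \right)} + l{\left(-226,717 \right)}} = \frac{1}{\left(- \frac{3854}{499} + 2 \cdot 212^{2}\right) + \frac{1}{9} \cdot 717 \left(13 + 717\right)} = \frac{1}{\left(- \frac{3854}{499} + 2 \cdot 44944\right) + \frac{1}{9} \cdot 717 \cdot 730} = \frac{1}{\left(- \frac{3854}{499} + 89888\right) + \frac{174470}{3}} = \frac{1}{\frac{44850258}{499} + \frac{174470}{3}} = \frac{1}{\frac{221611304}{1497}} = \frac{1497}{221611304}$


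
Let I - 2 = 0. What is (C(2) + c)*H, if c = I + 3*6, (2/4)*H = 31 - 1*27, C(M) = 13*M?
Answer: 368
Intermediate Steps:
I = 2 (I = 2 + 0 = 2)
H = 8 (H = 2*(31 - 1*27) = 2*(31 - 27) = 2*4 = 8)
c = 20 (c = 2 + 3*6 = 2 + 18 = 20)
(C(2) + c)*H = (13*2 + 20)*8 = (26 + 20)*8 = 46*8 = 368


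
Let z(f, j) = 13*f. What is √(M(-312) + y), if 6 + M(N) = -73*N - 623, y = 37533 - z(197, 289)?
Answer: √57119 ≈ 239.00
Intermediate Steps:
y = 34972 (y = 37533 - 13*197 = 37533 - 1*2561 = 37533 - 2561 = 34972)
M(N) = -629 - 73*N (M(N) = -6 + (-73*N - 623) = -6 + (-623 - 73*N) = -629 - 73*N)
√(M(-312) + y) = √((-629 - 73*(-312)) + 34972) = √((-629 + 22776) + 34972) = √(22147 + 34972) = √57119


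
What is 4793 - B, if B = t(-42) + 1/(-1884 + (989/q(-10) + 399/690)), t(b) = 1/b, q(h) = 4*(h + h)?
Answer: 702207810881/146506206 ≈ 4793.0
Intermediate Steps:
q(h) = 8*h (q(h) = 4*(2*h) = 8*h)
B = -3565523/146506206 (B = 1/(-42) + 1/(-1884 + (989/((8*(-10))) + 399/690)) = -1/42 + 1/(-1884 + (989/(-80) + 399*(1/690))) = -1/42 + 1/(-1884 + (989*(-1/80) + 133/230)) = -1/42 + 1/(-1884 + (-989/80 + 133/230)) = -1/42 + 1/(-1884 - 21683/1840) = -1/42 + 1/(-3488243/1840) = -1/42 - 1840/3488243 = -3565523/146506206 ≈ -0.024337)
4793 - B = 4793 - 1*(-3565523/146506206) = 4793 + 3565523/146506206 = 702207810881/146506206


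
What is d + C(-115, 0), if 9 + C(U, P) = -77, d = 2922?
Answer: 2836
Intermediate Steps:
C(U, P) = -86 (C(U, P) = -9 - 77 = -86)
d + C(-115, 0) = 2922 - 86 = 2836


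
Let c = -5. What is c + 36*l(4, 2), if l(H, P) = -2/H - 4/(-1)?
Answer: 121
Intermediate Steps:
l(H, P) = 4 - 2/H (l(H, P) = -2/H - 4*(-1) = -2/H + 4 = 4 - 2/H)
c + 36*l(4, 2) = -5 + 36*(4 - 2/4) = -5 + 36*(4 - 2*¼) = -5 + 36*(4 - ½) = -5 + 36*(7/2) = -5 + 126 = 121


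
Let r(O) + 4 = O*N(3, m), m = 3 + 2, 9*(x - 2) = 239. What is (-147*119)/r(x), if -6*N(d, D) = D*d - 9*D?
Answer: -157437/1249 ≈ -126.05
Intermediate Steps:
x = 257/9 (x = 2 + (⅑)*239 = 2 + 239/9 = 257/9 ≈ 28.556)
m = 5
N(d, D) = 3*D/2 - D*d/6 (N(d, D) = -(D*d - 9*D)/6 = -(-9*D + D*d)/6 = 3*D/2 - D*d/6)
r(O) = -4 + 5*O (r(O) = -4 + O*((⅙)*5*(9 - 1*3)) = -4 + O*((⅙)*5*(9 - 3)) = -4 + O*((⅙)*5*6) = -4 + O*5 = -4 + 5*O)
(-147*119)/r(x) = (-147*119)/(-4 + 5*(257/9)) = -17493/(-4 + 1285/9) = -17493/1249/9 = -17493*9/1249 = -157437/1249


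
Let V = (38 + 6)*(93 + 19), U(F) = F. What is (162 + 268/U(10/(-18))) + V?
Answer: 23038/5 ≈ 4607.6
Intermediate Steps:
V = 4928 (V = 44*112 = 4928)
(162 + 268/U(10/(-18))) + V = (162 + 268/((10/(-18)))) + 4928 = (162 + 268/((10*(-1/18)))) + 4928 = (162 + 268/(-5/9)) + 4928 = (162 + 268*(-9/5)) + 4928 = (162 - 2412/5) + 4928 = -1602/5 + 4928 = 23038/5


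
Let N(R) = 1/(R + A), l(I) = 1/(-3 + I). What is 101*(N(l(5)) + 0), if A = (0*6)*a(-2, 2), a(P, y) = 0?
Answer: 202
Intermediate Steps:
A = 0 (A = (0*6)*0 = 0*0 = 0)
N(R) = 1/R (N(R) = 1/(R + 0) = 1/R)
101*(N(l(5)) + 0) = 101*(1/(1/(-3 + 5)) + 0) = 101*(1/(1/2) + 0) = 101*(1/(½) + 0) = 101*(2 + 0) = 101*2 = 202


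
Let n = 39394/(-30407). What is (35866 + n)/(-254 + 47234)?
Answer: 272634517/357130215 ≈ 0.76340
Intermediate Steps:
n = -39394/30407 (n = 39394*(-1/30407) = -39394/30407 ≈ -1.2956)
(35866 + n)/(-254 + 47234) = (35866 - 39394/30407)/(-254 + 47234) = (1090538068/30407)/46980 = (1090538068/30407)*(1/46980) = 272634517/357130215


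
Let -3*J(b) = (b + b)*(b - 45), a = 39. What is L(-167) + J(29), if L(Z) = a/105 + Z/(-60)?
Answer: 26249/84 ≈ 312.49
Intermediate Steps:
J(b) = -2*b*(-45 + b)/3 (J(b) = -(b + b)*(b - 45)/3 = -2*b*(-45 + b)/3)
L(Z) = 13/35 - Z/60 (L(Z) = 39/105 + Z/(-60) = 39*(1/105) + Z*(-1/60) = 13/35 - Z/60)
L(-167) + J(29) = (13/35 - 1/60*(-167)) + (⅔)*29*(45 - 1*29) = (13/35 + 167/60) + (⅔)*29*(45 - 29) = 265/84 + (⅔)*29*16 = 265/84 + 928/3 = 26249/84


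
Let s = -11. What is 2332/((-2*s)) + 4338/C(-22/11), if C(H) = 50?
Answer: 4819/25 ≈ 192.76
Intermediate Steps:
2332/((-2*s)) + 4338/C(-22/11) = 2332/((-2*(-11))) + 4338/50 = 2332/22 + 4338*(1/50) = 2332*(1/22) + 2169/25 = 106 + 2169/25 = 4819/25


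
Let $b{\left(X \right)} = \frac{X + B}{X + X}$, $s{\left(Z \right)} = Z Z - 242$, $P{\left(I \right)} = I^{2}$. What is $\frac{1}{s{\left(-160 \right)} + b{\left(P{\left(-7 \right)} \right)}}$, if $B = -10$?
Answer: $\frac{98}{2485123} \approx 3.9435 \cdot 10^{-5}$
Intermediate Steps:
$s{\left(Z \right)} = -242 + Z^{2}$ ($s{\left(Z \right)} = Z^{2} - 242 = -242 + Z^{2}$)
$b{\left(X \right)} = \frac{-10 + X}{2 X}$ ($b{\left(X \right)} = \frac{X - 10}{X + X} = \frac{-10 + X}{2 X}$)
$\frac{1}{s{\left(-160 \right)} + b{\left(P{\left(-7 \right)} \right)}} = \frac{1}{\left(-242 + \left(-160\right)^{2}\right) + \frac{-10 + \left(-7\right)^{2}}{2 \left(-7\right)^{2}}} = \frac{1}{\left(-242 + 25600\right) + \frac{-10 + 49}{2 \cdot 49}} = \frac{1}{25358 + \frac{1}{2} \cdot \frac{1}{49} \cdot 39} = \frac{1}{25358 + \frac{39}{98}} = \frac{1}{\frac{2485123}{98}} = \frac{98}{2485123}$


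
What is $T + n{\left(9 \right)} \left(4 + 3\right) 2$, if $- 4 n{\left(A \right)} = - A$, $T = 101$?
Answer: $\frac{265}{2} \approx 132.5$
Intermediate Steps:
$n{\left(A \right)} = \frac{A}{4}$ ($n{\left(A \right)} = - \frac{\left(-1\right) A}{4} = \frac{A}{4}$)
$T + n{\left(9 \right)} \left(4 + 3\right) 2 = 101 + \frac{1}{4} \cdot 9 \left(4 + 3\right) 2 = 101 + \frac{9 \cdot 7 \cdot 2}{4} = 101 + \frac{9}{4} \cdot 14 = 101 + \frac{63}{2} = \frac{265}{2}$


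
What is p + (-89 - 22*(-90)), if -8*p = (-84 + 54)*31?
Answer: 8029/4 ≈ 2007.3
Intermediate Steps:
p = 465/4 (p = -(-84 + 54)*31/8 = -(-15)*31/4 = -1/8*(-930) = 465/4 ≈ 116.25)
p + (-89 - 22*(-90)) = 465/4 + (-89 - 22*(-90)) = 465/4 + (-89 + 1980) = 465/4 + 1891 = 8029/4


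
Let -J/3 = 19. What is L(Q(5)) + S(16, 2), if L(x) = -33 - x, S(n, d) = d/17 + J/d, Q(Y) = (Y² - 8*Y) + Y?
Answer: -1747/34 ≈ -51.382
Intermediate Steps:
J = -57 (J = -3*19 = -57)
Q(Y) = Y² - 7*Y
S(n, d) = -57/d + d/17 (S(n, d) = d/17 - 57/d = -57/d + d/17)
L(Q(5)) + S(16, 2) = (-33 - 5*(-7 + 5)) + (-57/2 + (1/17)*2) = (-33 - 5*(-2)) + (-57*½ + 2/17) = (-33 - 1*(-10)) + (-57/2 + 2/17) = (-33 + 10) - 965/34 = -23 - 965/34 = -1747/34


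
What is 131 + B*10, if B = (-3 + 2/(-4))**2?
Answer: 507/2 ≈ 253.50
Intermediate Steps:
B = 49/4 (B = (-3 + 2*(-1/4))**2 = (-3 - 1/2)**2 = (-7/2)**2 = 49/4 ≈ 12.250)
131 + B*10 = 131 + (49/4)*10 = 131 + 245/2 = 507/2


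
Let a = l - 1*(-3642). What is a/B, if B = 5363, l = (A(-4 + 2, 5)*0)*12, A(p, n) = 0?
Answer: 3642/5363 ≈ 0.67910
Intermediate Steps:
l = 0 (l = (0*0)*12 = 0*12 = 0)
a = 3642 (a = 0 - 1*(-3642) = 0 + 3642 = 3642)
a/B = 3642/5363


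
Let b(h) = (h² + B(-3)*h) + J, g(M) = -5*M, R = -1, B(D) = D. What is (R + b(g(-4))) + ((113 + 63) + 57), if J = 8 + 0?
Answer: 580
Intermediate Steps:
J = 8
b(h) = 8 + h² - 3*h (b(h) = (h² - 3*h) + 8 = 8 + h² - 3*h)
(R + b(g(-4))) + ((113 + 63) + 57) = (-1 + (8 + (-5*(-4))² - (-15)*(-4))) + ((113 + 63) + 57) = (-1 + (8 + 20² - 3*20)) + (176 + 57) = (-1 + (8 + 400 - 60)) + 233 = (-1 + 348) + 233 = 347 + 233 = 580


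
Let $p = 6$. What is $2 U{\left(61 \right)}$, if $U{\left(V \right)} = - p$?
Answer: $-12$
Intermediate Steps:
$U{\left(V \right)} = -6$ ($U{\left(V \right)} = \left(-1\right) 6 = -6$)
$2 U{\left(61 \right)} = 2 \left(-6\right) = -12$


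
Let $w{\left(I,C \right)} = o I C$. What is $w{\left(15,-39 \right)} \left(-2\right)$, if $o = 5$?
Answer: $5850$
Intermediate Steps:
$w{\left(I,C \right)} = 5 C I$ ($w{\left(I,C \right)} = 5 I C = 5 C I$)
$w{\left(15,-39 \right)} \left(-2\right) = 5 \left(-39\right) 15 \left(-2\right) = \left(-2925\right) \left(-2\right) = 5850$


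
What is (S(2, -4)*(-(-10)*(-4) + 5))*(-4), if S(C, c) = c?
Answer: -560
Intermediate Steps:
(S(2, -4)*(-(-10)*(-4) + 5))*(-4) = -4*(-(-10)*(-4) + 5)*(-4) = -4*(-2*20 + 5)*(-4) = -4*(-40 + 5)*(-4) = -4*(-35)*(-4) = 140*(-4) = -560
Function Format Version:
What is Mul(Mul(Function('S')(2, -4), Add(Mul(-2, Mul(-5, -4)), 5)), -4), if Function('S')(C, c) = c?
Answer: -560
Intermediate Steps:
Mul(Mul(Function('S')(2, -4), Add(Mul(-2, Mul(-5, -4)), 5)), -4) = Mul(Mul(-4, Add(Mul(-2, Mul(-5, -4)), 5)), -4) = Mul(Mul(-4, Add(Mul(-2, 20), 5)), -4) = Mul(Mul(-4, Add(-40, 5)), -4) = Mul(Mul(-4, -35), -4) = Mul(140, -4) = -560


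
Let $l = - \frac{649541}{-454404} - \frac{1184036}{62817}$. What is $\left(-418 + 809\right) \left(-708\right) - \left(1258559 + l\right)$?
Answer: $- \frac{14608681292826923}{9514765356} \approx -1.5354 \cdot 10^{6}$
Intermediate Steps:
$l = - \frac{165742825849}{9514765356}$ ($l = \left(-649541\right) \left(- \frac{1}{454404}\right) - \frac{1184036}{62817} = \frac{649541}{454404} - \frac{1184036}{62817} = - \frac{165742825849}{9514765356} \approx -17.42$)
$\left(-418 + 809\right) \left(-708\right) - \left(1258559 + l\right) = \left(-418 + 809\right) \left(-708\right) - \left(1258559 - \frac{165742825849}{9514765356}\right) = 391 \left(-708\right) - \frac{11974727828856155}{9514765356} = -276828 - \frac{11974727828856155}{9514765356} = - \frac{14608681292826923}{9514765356}$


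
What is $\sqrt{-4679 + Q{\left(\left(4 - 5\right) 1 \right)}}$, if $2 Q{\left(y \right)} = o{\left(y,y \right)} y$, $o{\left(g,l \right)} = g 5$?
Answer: $\frac{i \sqrt{18706}}{2} \approx 68.385 i$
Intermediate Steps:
$o{\left(g,l \right)} = 5 g$
$Q{\left(y \right)} = \frac{5 y^{2}}{2}$ ($Q{\left(y \right)} = \frac{5 y y}{2} = \frac{5 y^{2}}{2}$)
$\sqrt{-4679 + Q{\left(\left(4 - 5\right) 1 \right)}} = \sqrt{-4679 + \frac{5 \left(\left(4 - 5\right) 1\right)^{2}}{2}} = \sqrt{-4679 + \frac{5 \left(\left(-1\right) 1\right)^{2}}{2}} = \sqrt{-4679 + \frac{5 \left(-1\right)^{2}}{2}} = \sqrt{-4679 + \frac{5}{2} \cdot 1} = \sqrt{-4679 + \frac{5}{2}} = \sqrt{- \frac{9353}{2}} = \frac{i \sqrt{18706}}{2}$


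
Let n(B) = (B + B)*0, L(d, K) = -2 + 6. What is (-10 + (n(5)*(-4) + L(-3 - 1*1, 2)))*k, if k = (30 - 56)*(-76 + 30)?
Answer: -7176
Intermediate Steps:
L(d, K) = 4
n(B) = 0 (n(B) = (2*B)*0 = 0)
k = 1196 (k = -26*(-46) = 1196)
(-10 + (n(5)*(-4) + L(-3 - 1*1, 2)))*k = (-10 + (0*(-4) + 4))*1196 = (-10 + (0 + 4))*1196 = (-10 + 4)*1196 = -6*1196 = -7176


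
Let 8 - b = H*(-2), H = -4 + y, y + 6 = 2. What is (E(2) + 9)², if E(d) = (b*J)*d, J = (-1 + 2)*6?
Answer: 7569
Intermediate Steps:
y = -4 (y = -6 + 2 = -4)
H = -8 (H = -4 - 4 = -8)
J = 6 (J = 1*6 = 6)
b = -8 (b = 8 - (-8)*(-2) = 8 - 1*16 = 8 - 16 = -8)
E(d) = -48*d (E(d) = (-8*6)*d = -48*d)
(E(2) + 9)² = (-48*2 + 9)² = (-96 + 9)² = (-87)² = 7569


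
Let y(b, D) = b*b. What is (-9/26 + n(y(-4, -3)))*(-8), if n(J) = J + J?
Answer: -3292/13 ≈ -253.23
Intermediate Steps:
y(b, D) = b**2
n(J) = 2*J
(-9/26 + n(y(-4, -3)))*(-8) = (-9/26 + 2*(-4)**2)*(-8) = (-9*1/26 + 2*16)*(-8) = (-9/26 + 32)*(-8) = (823/26)*(-8) = -3292/13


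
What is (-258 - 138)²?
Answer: 156816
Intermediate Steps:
(-258 - 138)² = (-396)² = 156816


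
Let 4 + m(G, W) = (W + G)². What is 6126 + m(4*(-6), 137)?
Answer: 18891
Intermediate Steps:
m(G, W) = -4 + (G + W)² (m(G, W) = -4 + (W + G)² = -4 + (G + W)²)
6126 + m(4*(-6), 137) = 6126 + (-4 + (4*(-6) + 137)²) = 6126 + (-4 + (-24 + 137)²) = 6126 + (-4 + 113²) = 6126 + (-4 + 12769) = 6126 + 12765 = 18891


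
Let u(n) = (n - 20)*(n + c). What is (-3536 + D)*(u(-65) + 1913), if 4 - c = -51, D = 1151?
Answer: -6589755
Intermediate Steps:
c = 55 (c = 4 - 1*(-51) = 4 + 51 = 55)
u(n) = (-20 + n)*(55 + n) (u(n) = (n - 20)*(n + 55) = (-20 + n)*(55 + n))
(-3536 + D)*(u(-65) + 1913) = (-3536 + 1151)*((-1100 + (-65)² + 35*(-65)) + 1913) = -2385*((-1100 + 4225 - 2275) + 1913) = -2385*(850 + 1913) = -2385*2763 = -6589755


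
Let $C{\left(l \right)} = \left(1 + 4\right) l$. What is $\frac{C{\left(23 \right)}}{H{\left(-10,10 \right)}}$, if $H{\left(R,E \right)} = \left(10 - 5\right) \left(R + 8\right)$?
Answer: $- \frac{23}{2} \approx -11.5$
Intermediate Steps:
$H{\left(R,E \right)} = 40 + 5 R$ ($H{\left(R,E \right)} = 5 \left(8 + R\right) = 40 + 5 R$)
$C{\left(l \right)} = 5 l$
$\frac{C{\left(23 \right)}}{H{\left(-10,10 \right)}} = \frac{5 \cdot 23}{40 + 5 \left(-10\right)} = \frac{115}{40 - 50} = \frac{115}{-10} = 115 \left(- \frac{1}{10}\right) = - \frac{23}{2}$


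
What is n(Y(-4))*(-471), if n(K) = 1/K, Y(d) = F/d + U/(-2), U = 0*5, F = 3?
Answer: 628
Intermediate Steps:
U = 0
Y(d) = 3/d (Y(d) = 3/d + 0/(-2) = 3/d + 0*(-½) = 3/d + 0 = 3/d)
n(Y(-4))*(-471) = -471/(3/(-4)) = -471/(3*(-¼)) = -471/(-¾) = -4/3*(-471) = 628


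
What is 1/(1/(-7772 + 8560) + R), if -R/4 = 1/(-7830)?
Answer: 3085020/5491 ≈ 561.83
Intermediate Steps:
R = 2/3915 (R = -4/(-7830) = -4*(-1/7830) = 2/3915 ≈ 0.00051086)
1/(1/(-7772 + 8560) + R) = 1/(1/(-7772 + 8560) + 2/3915) = 1/(1/788 + 2/3915) = 1/(5491/3085020) = 3085020/5491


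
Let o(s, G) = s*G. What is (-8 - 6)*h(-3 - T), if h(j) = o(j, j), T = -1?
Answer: -56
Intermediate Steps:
o(s, G) = G*s
h(j) = j² (h(j) = j*j = j²)
(-8 - 6)*h(-3 - T) = (-8 - 6)*(-3 - 1*(-1))² = -14*(-3 + 1)² = -14*(-2)² = -14*4 = -56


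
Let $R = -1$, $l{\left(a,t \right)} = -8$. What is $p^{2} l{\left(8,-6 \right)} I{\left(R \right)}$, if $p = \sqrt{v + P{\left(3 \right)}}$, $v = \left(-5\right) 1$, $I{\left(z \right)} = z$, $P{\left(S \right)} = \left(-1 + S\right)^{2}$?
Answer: $-8$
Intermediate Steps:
$v = -5$
$p = i$ ($p = \sqrt{-5 + \left(-1 + 3\right)^{2}} = \sqrt{-5 + 2^{2}} = \sqrt{-5 + 4} = \sqrt{-1} = i \approx 1.0 i$)
$p^{2} l{\left(8,-6 \right)} I{\left(R \right)} = i^{2} \left(-8\right) \left(-1\right) = \left(-1\right) \left(-8\right) \left(-1\right) = 8 \left(-1\right) = -8$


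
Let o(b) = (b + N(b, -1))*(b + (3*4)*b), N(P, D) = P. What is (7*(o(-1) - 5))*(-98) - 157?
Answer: -14563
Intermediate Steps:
o(b) = 26*b**2 (o(b) = (b + b)*(b + (3*4)*b) = (2*b)*(b + 12*b) = (2*b)*(13*b) = 26*b**2)
(7*(o(-1) - 5))*(-98) - 157 = (7*(26*(-1)**2 - 5))*(-98) - 157 = (7*(26*1 - 5))*(-98) - 157 = (7*(26 - 5))*(-98) - 157 = (7*21)*(-98) - 157 = 147*(-98) - 157 = -14406 - 157 = -14563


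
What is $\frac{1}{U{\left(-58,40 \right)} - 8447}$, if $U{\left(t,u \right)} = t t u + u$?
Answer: $\frac{1}{126153} \approx 7.9269 \cdot 10^{-6}$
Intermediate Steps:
$U{\left(t,u \right)} = u + u t^{2}$ ($U{\left(t,u \right)} = t^{2} u + u = u t^{2} + u = u + u t^{2}$)
$\frac{1}{U{\left(-58,40 \right)} - 8447} = \frac{1}{40 \left(1 + \left(-58\right)^{2}\right) - 8447} = \frac{1}{40 \left(1 + 3364\right) - 8447} = \frac{1}{40 \cdot 3365 - 8447} = \frac{1}{134600 - 8447} = \frac{1}{126153}$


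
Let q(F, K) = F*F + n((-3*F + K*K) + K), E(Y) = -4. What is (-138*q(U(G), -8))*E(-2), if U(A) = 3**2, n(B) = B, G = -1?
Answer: 60720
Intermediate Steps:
U(A) = 9
q(F, K) = K + F**2 + K**2 - 3*F (q(F, K) = F*F + ((-3*F + K*K) + K) = F**2 + ((-3*F + K**2) + K) = F**2 + ((K**2 - 3*F) + K) = F**2 + (K + K**2 - 3*F) = K + F**2 + K**2 - 3*F)
(-138*q(U(G), -8))*E(-2) = -138*(-8 + 9**2 + (-8)**2 - 3*9)*(-4) = -138*(-8 + 81 + 64 - 27)*(-4) = -138*110*(-4) = -15180*(-4) = 60720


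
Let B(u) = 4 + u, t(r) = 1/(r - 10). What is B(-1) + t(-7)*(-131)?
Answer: 182/17 ≈ 10.706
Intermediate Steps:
t(r) = 1/(-10 + r)
B(-1) + t(-7)*(-131) = (4 - 1) - 131/(-10 - 7) = 3 - 131/(-17) = 3 - 1/17*(-131) = 3 + 131/17 = 182/17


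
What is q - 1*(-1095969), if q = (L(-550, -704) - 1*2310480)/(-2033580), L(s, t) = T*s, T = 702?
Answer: 37145722260/33893 ≈ 1.0960e+6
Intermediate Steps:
L(s, t) = 702*s
q = 44943/33893 (q = (702*(-550) - 1*2310480)/(-2033580) = (-386100 - 2310480)*(-1/2033580) = -2696580*(-1/2033580) = 44943/33893 ≈ 1.3260)
q - 1*(-1095969) = 44943/33893 - 1*(-1095969) = 44943/33893 + 1095969 = 37145722260/33893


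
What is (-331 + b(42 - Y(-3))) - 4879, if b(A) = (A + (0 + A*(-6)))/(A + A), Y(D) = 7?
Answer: -10425/2 ≈ -5212.5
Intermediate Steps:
b(A) = -5/2 (b(A) = (A + (0 - 6*A))/((2*A)) = (A - 6*A)*(1/(2*A)) = (-5*A)*(1/(2*A)) = -5/2)
(-331 + b(42 - Y(-3))) - 4879 = (-331 - 5/2) - 4879 = -667/2 - 4879 = -10425/2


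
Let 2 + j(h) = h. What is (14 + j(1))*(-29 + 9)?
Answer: -260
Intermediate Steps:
j(h) = -2 + h
(14 + j(1))*(-29 + 9) = (14 + (-2 + 1))*(-29 + 9) = (14 - 1)*(-20) = 13*(-20) = -260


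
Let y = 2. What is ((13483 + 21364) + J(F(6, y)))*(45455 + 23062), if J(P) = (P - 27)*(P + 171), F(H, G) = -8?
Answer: 1996722414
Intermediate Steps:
J(P) = (-27 + P)*(171 + P)
((13483 + 21364) + J(F(6, y)))*(45455 + 23062) = ((13483 + 21364) + (-4617 + (-8)² + 144*(-8)))*(45455 + 23062) = (34847 + (-4617 + 64 - 1152))*68517 = (34847 - 5705)*68517 = 29142*68517 = 1996722414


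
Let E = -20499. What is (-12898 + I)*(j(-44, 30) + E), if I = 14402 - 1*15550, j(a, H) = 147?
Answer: 285864192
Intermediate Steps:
I = -1148 (I = 14402 - 15550 = -1148)
(-12898 + I)*(j(-44, 30) + E) = (-12898 - 1148)*(147 - 20499) = -14046*(-20352) = 285864192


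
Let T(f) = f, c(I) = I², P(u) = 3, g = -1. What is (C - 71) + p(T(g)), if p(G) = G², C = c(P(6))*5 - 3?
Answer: -28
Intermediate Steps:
C = 42 (C = 3²*5 - 3 = 9*5 - 3 = 45 - 3 = 42)
(C - 71) + p(T(g)) = (42 - 71) + (-1)² = -29 + 1 = -28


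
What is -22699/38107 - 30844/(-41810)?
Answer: 113163559/796626835 ≈ 0.14205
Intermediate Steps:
-22699/38107 - 30844/(-41810) = -22699*1/38107 - 30844*(-1/41810) = -22699/38107 + 15422/20905 = 113163559/796626835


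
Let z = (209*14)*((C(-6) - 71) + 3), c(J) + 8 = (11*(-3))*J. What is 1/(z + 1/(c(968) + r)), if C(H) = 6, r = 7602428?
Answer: -7570476/1373375192111 ≈ -5.5123e-6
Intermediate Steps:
c(J) = -8 - 33*J (c(J) = -8 + (11*(-3))*J = -8 - 33*J)
z = -181412 (z = (209*14)*((6 - 71) + 3) = 2926*(-65 + 3) = 2926*(-62) = -181412)
1/(z + 1/(c(968) + r)) = 1/(-181412 + 1/((-8 - 33*968) + 7602428)) = 1/(-181412 + 1/((-8 - 31944) + 7602428)) = 1/(-181412 + 1/(-31952 + 7602428)) = 1/(-181412 + 1/7570476) = 1/(-1373375192111/7570476) = -7570476/1373375192111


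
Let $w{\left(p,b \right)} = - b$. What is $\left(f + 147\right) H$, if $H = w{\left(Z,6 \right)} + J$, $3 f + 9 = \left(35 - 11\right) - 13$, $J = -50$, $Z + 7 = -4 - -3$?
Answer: $- \frac{24808}{3} \approx -8269.3$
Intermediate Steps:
$Z = -8$ ($Z = -7 - 1 = -8$)
$f = \frac{2}{3}$ ($f = -3 + \frac{\left(35 - 11\right) - 13}{3} = -3 + \frac{24 - 13}{3} = -3 + \frac{1}{3} \cdot 11 = -3 + \frac{11}{3} = \frac{2}{3} \approx 0.66667$)
$H = -56$ ($H = \left(-1\right) 6 - 50 = -6 - 50 = -56$)
$\left(f + 147\right) H = \left(\frac{2}{3} + 147\right) \left(-56\right) = \frac{443}{3} \left(-56\right) = - \frac{24808}{3}$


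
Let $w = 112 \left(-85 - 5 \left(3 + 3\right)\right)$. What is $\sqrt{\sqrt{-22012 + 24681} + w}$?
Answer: $\sqrt{-12880 + \sqrt{2669}} \approx 113.26 i$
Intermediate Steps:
$w = -12880$ ($w = 112 \left(-85 - 30\right) = 112 \left(-115\right) = -12880$)
$\sqrt{\sqrt{-22012 + 24681} + w} = \sqrt{\sqrt{-22012 + 24681} - 12880} = \sqrt{\sqrt{2669} - 12880} = \sqrt{-12880 + \sqrt{2669}}$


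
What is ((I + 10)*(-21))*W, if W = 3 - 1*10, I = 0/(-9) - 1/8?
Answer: 11613/8 ≈ 1451.6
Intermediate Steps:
I = -1/8 (I = 0*(-1/9) - 1*1/8 = 0 - 1/8 = -1/8 ≈ -0.12500)
W = -7 (W = 3 - 10 = -7)
((I + 10)*(-21))*W = ((-1/8 + 10)*(-21))*(-7) = ((79/8)*(-21))*(-7) = -1659/8*(-7) = 11613/8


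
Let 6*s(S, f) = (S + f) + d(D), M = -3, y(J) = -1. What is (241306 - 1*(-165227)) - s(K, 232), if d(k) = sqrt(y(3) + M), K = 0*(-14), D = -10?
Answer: 1219483/3 - I/3 ≈ 4.0649e+5 - 0.33333*I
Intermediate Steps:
K = 0
d(k) = 2*I (d(k) = sqrt(-1 - 3) = sqrt(-4) = 2*I)
s(S, f) = I/3 + S/6 + f/6 (s(S, f) = ((S + f) + 2*I)/6 = (S + f + 2*I)/6 = I/3 + S/6 + f/6)
(241306 - 1*(-165227)) - s(K, 232) = (241306 - 1*(-165227)) - (I/3 + (1/6)*0 + (1/6)*232) = (241306 + 165227) - (I/3 + 0 + 116/3) = 406533 - (116/3 + I/3) = 406533 + (-116/3 - I/3) = 1219483/3 - I/3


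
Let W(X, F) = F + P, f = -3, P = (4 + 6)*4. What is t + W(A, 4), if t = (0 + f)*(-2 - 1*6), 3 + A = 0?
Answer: 68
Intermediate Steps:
A = -3 (A = -3 + 0 = -3)
P = 40 (P = 10*4 = 40)
W(X, F) = 40 + F (W(X, F) = F + 40 = 40 + F)
t = 24 (t = (0 - 3)*(-2 - 1*6) = -3*(-2 - 6) = -3*(-8) = 24)
t + W(A, 4) = 24 + (40 + 4) = 24 + 44 = 68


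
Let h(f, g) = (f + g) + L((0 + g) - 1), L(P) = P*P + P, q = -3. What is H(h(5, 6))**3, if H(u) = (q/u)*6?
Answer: -5832/68921 ≈ -0.084619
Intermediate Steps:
L(P) = P + P**2 (L(P) = P**2 + P = P + P**2)
h(f, g) = f + g + g*(-1 + g) (h(f, g) = (f + g) + ((0 + g) - 1)*(1 + ((0 + g) - 1)) = (f + g) + (g - 1)*(1 + (g - 1)) = (f + g) + (-1 + g)*(1 + (-1 + g)) = (f + g) + (-1 + g)*g = (f + g) + g*(-1 + g) = f + g + g*(-1 + g))
H(u) = -18/u (H(u) = -3/u*6 = -18/u)
H(h(5, 6))**3 = (-18/(5 + 6**2))**3 = (-18/(5 + 36))**3 = (-18/41)**3 = -5832/68921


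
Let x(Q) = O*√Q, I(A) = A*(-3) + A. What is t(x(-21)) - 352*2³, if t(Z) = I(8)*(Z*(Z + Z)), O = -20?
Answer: 265984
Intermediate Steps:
I(A) = -2*A (I(A) = -3*A + A = -2*A)
x(Q) = -20*√Q
t(Z) = -32*Z² (t(Z) = (-2*8)*(Z*(Z + Z)) = -16*Z*2*Z = -32*Z²)
t(x(-21)) - 352*2³ = -32*(-20*I*√21)² - 352*2³ = -32*(-20*I*√21)² - 352*8 = -32*(-20*I*√21)² - 1*2816 = -32*(-8400) - 2816 = 268800 - 2816 = 265984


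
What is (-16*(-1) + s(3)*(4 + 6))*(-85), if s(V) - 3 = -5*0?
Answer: -3910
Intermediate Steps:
s(V) = 3 (s(V) = 3 - 5*0 = 3 + 0 = 3)
(-16*(-1) + s(3)*(4 + 6))*(-85) = (-16*(-1) + 3*(4 + 6))*(-85) = (16 + 3*10)*(-85) = (16 + 30)*(-85) = 46*(-85) = -3910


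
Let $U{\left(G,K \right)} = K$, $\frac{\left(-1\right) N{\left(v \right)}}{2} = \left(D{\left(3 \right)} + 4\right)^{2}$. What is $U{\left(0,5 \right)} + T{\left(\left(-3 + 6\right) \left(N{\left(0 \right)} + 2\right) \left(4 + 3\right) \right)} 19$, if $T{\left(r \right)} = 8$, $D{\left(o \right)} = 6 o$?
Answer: $157$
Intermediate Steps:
$N{\left(v \right)} = -968$ ($N{\left(v \right)} = - 2 \left(6 \cdot 3 + 4\right)^{2} = - 2 \left(18 + 4\right)^{2} = - 2 \cdot 22^{2} = \left(-2\right) 484 = -968$)
$U{\left(0,5 \right)} + T{\left(\left(-3 + 6\right) \left(N{\left(0 \right)} + 2\right) \left(4 + 3\right) \right)} 19 = 5 + 8 \cdot 19 = 5 + 152 = 157$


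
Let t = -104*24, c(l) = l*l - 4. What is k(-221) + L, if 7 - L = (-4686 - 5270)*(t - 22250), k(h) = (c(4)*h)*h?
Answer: -245785077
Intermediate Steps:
c(l) = -4 + l² (c(l) = l² - 4 = -4 + l²)
k(h) = 12*h² (k(h) = ((-4 + 4²)*h)*h = ((-4 + 16)*h)*h = (12*h)*h = 12*h²)
t = -2496
L = -246371169 (L = 7 - (-4686 - 5270)*(-2496 - 22250) = 7 - (-9956)*(-24746) = 7 - 1*246371176 = 7 - 246371176 = -246371169)
k(-221) + L = 12*(-221)² - 246371169 = 12*48841 - 246371169 = 586092 - 246371169 = -245785077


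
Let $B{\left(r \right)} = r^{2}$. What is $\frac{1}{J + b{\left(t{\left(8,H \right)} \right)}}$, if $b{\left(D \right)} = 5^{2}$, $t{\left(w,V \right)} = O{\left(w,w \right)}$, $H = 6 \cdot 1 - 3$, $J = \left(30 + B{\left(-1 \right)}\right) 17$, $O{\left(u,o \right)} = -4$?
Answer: $\frac{1}{552} \approx 0.0018116$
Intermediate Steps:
$J = 527$ ($J = \left(30 + \left(-1\right)^{2}\right) 17 = \left(30 + 1\right) 17 = 31 \cdot 17 = 527$)
$H = 3$ ($H = 6 - 3 = 3$)
$t{\left(w,V \right)} = -4$
$b{\left(D \right)} = 25$
$\frac{1}{J + b{\left(t{\left(8,H \right)} \right)}} = \frac{1}{527 + 25} = \frac{1}{552}$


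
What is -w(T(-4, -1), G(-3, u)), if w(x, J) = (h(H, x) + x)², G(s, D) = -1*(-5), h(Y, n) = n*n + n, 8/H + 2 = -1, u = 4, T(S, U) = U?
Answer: -1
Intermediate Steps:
H = -8/3 (H = 8/(-2 - 1) = 8/(-3) = 8*(-⅓) = -8/3 ≈ -2.6667)
h(Y, n) = n + n² (h(Y, n) = n² + n = n + n²)
G(s, D) = 5
w(x, J) = (x + x*(1 + x))² (w(x, J) = (x*(1 + x) + x)² = (x + x*(1 + x))²)
-w(T(-4, -1), G(-3, u)) = -(-1)²*(2 - 1)² = -1² = -1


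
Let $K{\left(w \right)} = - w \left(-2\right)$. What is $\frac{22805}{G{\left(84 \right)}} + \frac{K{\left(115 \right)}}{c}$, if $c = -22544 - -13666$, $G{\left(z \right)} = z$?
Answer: $\frac{4400945}{16212} \approx 271.46$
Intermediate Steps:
$c = -8878$ ($c = -22544 + 13666 = -8878$)
$K{\left(w \right)} = 2 w$
$\frac{22805}{G{\left(84 \right)}} + \frac{K{\left(115 \right)}}{c} = \frac{22805}{84} + \frac{2 \cdot 115}{-8878} = 22805 \cdot \frac{1}{84} + 230 \left(- \frac{1}{8878}\right) = \frac{22805}{84} - \frac{5}{193} = \frac{4400945}{16212}$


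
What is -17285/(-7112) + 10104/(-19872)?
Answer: 2829457/1472184 ≈ 1.9219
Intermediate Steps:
-17285/(-7112) + 10104/(-19872) = -17285*(-1/7112) + 10104*(-1/19872) = 17285/7112 - 421/828 = 2829457/1472184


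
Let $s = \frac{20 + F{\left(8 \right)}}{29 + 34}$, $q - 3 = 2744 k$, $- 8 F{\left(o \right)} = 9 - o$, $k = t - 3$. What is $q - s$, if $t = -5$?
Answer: $- \frac{3687485}{168} \approx -21949.0$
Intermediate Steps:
$k = -8$ ($k = -5 - 3 = -8$)
$F{\left(o \right)} = - \frac{9}{8} + \frac{o}{8}$ ($F{\left(o \right)} = - \frac{9 - o}{8} = - \frac{9}{8} + \frac{o}{8}$)
$q = -21949$ ($q = 3 + 2744 \left(-8\right) = 3 - 21952 = -21949$)
$s = \frac{53}{168}$ ($s = \frac{20 + \left(- \frac{9}{8} + \frac{1}{8} \cdot 8\right)}{29 + 34} = \frac{20 + \left(- \frac{9}{8} + 1\right)}{63} = \frac{20 - \frac{1}{8}}{63} = \frac{1}{63} \cdot \frac{159}{8} = \frac{53}{168} \approx 0.31548$)
$q - s = -21949 - \frac{53}{168} = - \frac{3687485}{168}$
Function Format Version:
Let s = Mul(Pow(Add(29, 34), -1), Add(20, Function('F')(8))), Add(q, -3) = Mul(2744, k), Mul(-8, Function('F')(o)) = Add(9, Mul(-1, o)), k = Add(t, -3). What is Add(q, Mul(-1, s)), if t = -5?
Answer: Rational(-3687485, 168) ≈ -21949.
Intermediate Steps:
k = -8 (k = Add(-5, -3) = -8)
Function('F')(o) = Add(Rational(-9, 8), Mul(Rational(1, 8), o)) (Function('F')(o) = Mul(Rational(-1, 8), Add(9, Mul(-1, o))) = Add(Rational(-9, 8), Mul(Rational(1, 8), o)))
q = -21949 (q = Add(3, Mul(2744, -8)) = Add(3, -21952) = -21949)
s = Rational(53, 168) (s = Mul(Pow(Add(29, 34), -1), Add(20, Add(Rational(-9, 8), Mul(Rational(1, 8), 8)))) = Mul(Pow(63, -1), Add(20, Add(Rational(-9, 8), 1))) = Mul(Rational(1, 63), Add(20, Rational(-1, 8))) = Mul(Rational(1, 63), Rational(159, 8)) = Rational(53, 168) ≈ 0.31548)
Add(q, Mul(-1, s)) = Add(-21949, Mul(-1, Rational(53, 168))) = Add(-21949, Rational(-53, 168)) = Rational(-3687485, 168)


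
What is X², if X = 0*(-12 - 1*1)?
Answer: 0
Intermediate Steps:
X = 0 (X = 0*(-12 - 1) = 0*(-13) = 0)
X² = 0² = 0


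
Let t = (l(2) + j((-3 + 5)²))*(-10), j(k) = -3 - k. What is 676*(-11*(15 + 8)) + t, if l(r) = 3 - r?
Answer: -170968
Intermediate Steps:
t = 60 (t = ((3 - 1*2) + (-3 - (-3 + 5)²))*(-10) = ((3 - 2) + (-3 - 1*2²))*(-10) = (1 + (-3 - 1*4))*(-10) = (1 + (-3 - 4))*(-10) = (1 - 7)*(-10) = -6*(-10) = 60)
676*(-11*(15 + 8)) + t = 676*(-11*(15 + 8)) + 60 = 676*(-11*23) + 60 = 676*(-253) + 60 = -171028 + 60 = -170968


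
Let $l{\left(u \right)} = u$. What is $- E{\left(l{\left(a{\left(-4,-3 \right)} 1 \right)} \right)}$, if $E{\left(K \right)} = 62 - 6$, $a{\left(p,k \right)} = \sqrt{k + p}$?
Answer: $-56$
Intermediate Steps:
$E{\left(K \right)} = 56$
$- E{\left(l{\left(a{\left(-4,-3 \right)} 1 \right)} \right)} = \left(-1\right) 56 = -56$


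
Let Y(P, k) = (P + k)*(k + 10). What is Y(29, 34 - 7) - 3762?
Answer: -1690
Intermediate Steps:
Y(P, k) = (10 + k)*(P + k) (Y(P, k) = (P + k)*(10 + k) = (10 + k)*(P + k))
Y(29, 34 - 7) - 3762 = ((34 - 7)**2 + 10*29 + 10*(34 - 7) + 29*(34 - 7)) - 3762 = (27**2 + 290 + 10*27 + 29*27) - 3762 = (729 + 290 + 270 + 783) - 3762 = 2072 - 3762 = -1690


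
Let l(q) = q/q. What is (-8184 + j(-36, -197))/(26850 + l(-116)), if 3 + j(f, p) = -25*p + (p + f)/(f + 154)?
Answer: -385149/3168418 ≈ -0.12156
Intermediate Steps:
l(q) = 1
j(f, p) = -3 - 25*p + (f + p)/(154 + f) (j(f, p) = -3 + (-25*p + (p + f)/(f + 154)) = -3 + (-25*p + (f + p)/(154 + f)) = -3 - 25*p + (f + p)/(154 + f))
(-8184 + j(-36, -197))/(26850 + l(-116)) = (-8184 + (-462 - 3849*(-197) - 2*(-36) - 25*(-36)*(-197))/(154 - 36))/(26850 + 1) = (-8184 + (-462 + 758253 + 72 - 177300)/118)/26851 = (-8184 + (1/118)*580563)*(1/26851) = (-8184 + 580563/118)*(1/26851) = -385149/118*1/26851 = -385149/3168418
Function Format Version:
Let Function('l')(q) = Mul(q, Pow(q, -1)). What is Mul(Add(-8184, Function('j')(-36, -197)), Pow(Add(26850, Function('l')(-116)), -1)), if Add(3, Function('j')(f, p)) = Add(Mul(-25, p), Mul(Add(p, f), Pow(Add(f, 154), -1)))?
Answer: Rational(-385149, 3168418) ≈ -0.12156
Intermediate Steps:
Function('l')(q) = 1
Function('j')(f, p) = Add(-3, Mul(-25, p), Mul(Pow(Add(154, f), -1), Add(f, p))) (Function('j')(f, p) = Add(-3, Add(Mul(-25, p), Mul(Add(p, f), Pow(Add(f, 154), -1)))) = Add(-3, Add(Mul(-25, p), Mul(Add(f, p), Pow(Add(154, f), -1)))) = Add(-3, Add(Mul(-25, p), Mul(Pow(Add(154, f), -1), Add(f, p)))) = Add(-3, Mul(-25, p), Mul(Pow(Add(154, f), -1), Add(f, p))))
Mul(Add(-8184, Function('j')(-36, -197)), Pow(Add(26850, Function('l')(-116)), -1)) = Mul(Add(-8184, Mul(Pow(Add(154, -36), -1), Add(-462, Mul(-3849, -197), Mul(-2, -36), Mul(-25, -36, -197)))), Pow(Add(26850, 1), -1)) = Mul(Add(-8184, Mul(Pow(118, -1), Add(-462, 758253, 72, -177300))), Pow(26851, -1)) = Mul(Add(-8184, Mul(Rational(1, 118), 580563)), Rational(1, 26851)) = Mul(Add(-8184, Rational(580563, 118)), Rational(1, 26851)) = Mul(Rational(-385149, 118), Rational(1, 26851)) = Rational(-385149, 3168418)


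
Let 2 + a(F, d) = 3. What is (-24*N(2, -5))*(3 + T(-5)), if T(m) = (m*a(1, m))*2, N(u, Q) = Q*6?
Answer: -5040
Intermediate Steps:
a(F, d) = 1 (a(F, d) = -2 + 3 = 1)
N(u, Q) = 6*Q
T(m) = 2*m (T(m) = (m*1)*2 = m*2 = 2*m)
(-24*N(2, -5))*(3 + T(-5)) = (-144*(-5))*(3 + 2*(-5)) = (-24*(-30))*(3 - 10) = 720*(-7) = -5040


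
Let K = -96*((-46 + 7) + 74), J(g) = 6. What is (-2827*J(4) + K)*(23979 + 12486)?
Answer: -741041730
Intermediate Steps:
K = -3360 (K = -96*(-39 + 74) = -96*35 = -3360)
(-2827*J(4) + K)*(23979 + 12486) = (-2827*6 - 3360)*(23979 + 12486) = (-16962 - 3360)*36465 = -20322*36465 = -741041730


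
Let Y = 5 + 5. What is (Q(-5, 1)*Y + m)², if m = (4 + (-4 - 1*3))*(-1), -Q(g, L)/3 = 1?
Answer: 729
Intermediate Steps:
Q(g, L) = -3 (Q(g, L) = -3*1 = -3)
Y = 10
m = 3 (m = (4 + (-4 - 3))*(-1) = (4 - 7)*(-1) = -3*(-1) = 3)
(Q(-5, 1)*Y + m)² = (-3*10 + 3)² = (-30 + 3)² = (-27)² = 729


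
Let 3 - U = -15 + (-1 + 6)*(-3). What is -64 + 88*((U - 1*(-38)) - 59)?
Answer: 992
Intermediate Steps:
U = 33 (U = 3 - (-15 + (-1 + 6)*(-3)) = 3 - (-15 + 5*(-3)) = 3 - (-15 - 15) = 3 - 1*(-30) = 3 + 30 = 33)
-64 + 88*((U - 1*(-38)) - 59) = -64 + 88*((33 - 1*(-38)) - 59) = -64 + 88*((33 + 38) - 59) = -64 + 88*(71 - 59) = -64 + 88*12 = -64 + 1056 = 992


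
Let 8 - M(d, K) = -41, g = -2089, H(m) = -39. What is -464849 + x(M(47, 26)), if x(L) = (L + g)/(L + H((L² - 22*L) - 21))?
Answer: -465053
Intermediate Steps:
M(d, K) = 49 (M(d, K) = 8 - 1*(-41) = 8 + 41 = 49)
x(L) = (-2089 + L)/(-39 + L) (x(L) = (L - 2089)/(L - 39) = (-2089 + L)/(-39 + L))
-464849 + x(M(47, 26)) = -464849 + (-2089 + 49)/(-39 + 49) = -464849 - 2040/10 = -464849 + (⅒)*(-2040) = -464849 - 204 = -465053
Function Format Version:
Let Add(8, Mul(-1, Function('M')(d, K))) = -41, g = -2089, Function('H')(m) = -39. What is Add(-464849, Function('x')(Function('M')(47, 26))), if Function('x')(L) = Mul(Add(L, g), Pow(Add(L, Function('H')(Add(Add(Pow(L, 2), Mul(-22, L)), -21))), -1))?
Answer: -465053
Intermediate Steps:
Function('M')(d, K) = 49 (Function('M')(d, K) = Add(8, Mul(-1, -41)) = Add(8, 41) = 49)
Function('x')(L) = Mul(Pow(Add(-39, L), -1), Add(-2089, L)) (Function('x')(L) = Mul(Add(L, -2089), Pow(Add(L, -39), -1)) = Mul(Add(-2089, L), Pow(Add(-39, L), -1)) = Mul(Pow(Add(-39, L), -1), Add(-2089, L)))
Add(-464849, Function('x')(Function('M')(47, 26))) = Add(-464849, Mul(Pow(Add(-39, 49), -1), Add(-2089, 49))) = Add(-464849, Mul(Pow(10, -1), -2040)) = Add(-464849, Mul(Rational(1, 10), -2040)) = Add(-464849, -204) = -465053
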